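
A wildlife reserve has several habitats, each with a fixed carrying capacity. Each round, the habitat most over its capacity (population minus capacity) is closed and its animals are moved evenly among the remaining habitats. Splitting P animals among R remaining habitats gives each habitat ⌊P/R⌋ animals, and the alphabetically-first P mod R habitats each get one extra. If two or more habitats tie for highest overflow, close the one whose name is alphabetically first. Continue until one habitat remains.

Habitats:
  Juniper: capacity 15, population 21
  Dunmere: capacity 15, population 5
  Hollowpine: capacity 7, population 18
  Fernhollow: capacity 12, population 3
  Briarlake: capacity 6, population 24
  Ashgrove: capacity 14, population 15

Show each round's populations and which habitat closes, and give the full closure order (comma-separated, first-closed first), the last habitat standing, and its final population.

Round 1: Ashgrove=15 Briarlake=24 Dunmere=5 Fernhollow=3 Hollowpine=18 Juniper=21 → close Briarlake (overflow 18)
  24÷5 = 4 each, +1 to first 4
Round 2: Ashgrove=20 Dunmere=10 Fernhollow=8 Hollowpine=23 Juniper=25 → close Hollowpine (overflow 16)
  23÷4 = 5 each, +1 to first 3
Round 3: Ashgrove=26 Dunmere=16 Fernhollow=14 Juniper=30 → close Juniper (overflow 15)
  30÷3 = 10 each, +1 to first 0
Round 4: Ashgrove=36 Dunmere=26 Fernhollow=24 → close Ashgrove (overflow 22)
  36÷2 = 18 each, +1 to first 0
Round 5: Dunmere=44 Fernhollow=42 → close Fernhollow (overflow 30)
  42÷1 = 42 each, +1 to first 0

Closure order: Briarlake, Hollowpine, Juniper, Ashgrove, Fernhollow
Last habitat: Dunmere with 86 animals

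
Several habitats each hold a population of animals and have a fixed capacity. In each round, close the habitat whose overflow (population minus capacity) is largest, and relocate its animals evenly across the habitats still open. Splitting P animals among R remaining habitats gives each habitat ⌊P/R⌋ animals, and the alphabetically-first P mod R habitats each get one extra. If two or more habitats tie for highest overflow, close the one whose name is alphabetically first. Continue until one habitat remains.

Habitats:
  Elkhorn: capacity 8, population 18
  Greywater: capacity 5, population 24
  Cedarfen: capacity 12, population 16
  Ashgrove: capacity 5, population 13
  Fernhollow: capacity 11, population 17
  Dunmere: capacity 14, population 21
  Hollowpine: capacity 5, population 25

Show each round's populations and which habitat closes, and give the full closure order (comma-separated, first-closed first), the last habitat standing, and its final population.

Closure order: Hollowpine, Greywater, Ashgrove, Elkhorn, Dunmere, Fernhollow
Last habitat: Cedarfen with 134 animals

Round 1: Ashgrove=13 Cedarfen=16 Dunmere=21 Elkhorn=18 Fernhollow=17 Greywater=24 Hollowpine=25 → close Hollowpine (overflow 20)
  25÷6 = 4 each, +1 to first 1
Round 2: Ashgrove=18 Cedarfen=20 Dunmere=25 Elkhorn=22 Fernhollow=21 Greywater=28 → close Greywater (overflow 23)
  28÷5 = 5 each, +1 to first 3
Round 3: Ashgrove=24 Cedarfen=26 Dunmere=31 Elkhorn=27 Fernhollow=26 → close Ashgrove (overflow 19)
  24÷4 = 6 each, +1 to first 0
Round 4: Cedarfen=32 Dunmere=37 Elkhorn=33 Fernhollow=32 → close Elkhorn (overflow 25)
  33÷3 = 11 each, +1 to first 0
Round 5: Cedarfen=43 Dunmere=48 Fernhollow=43 → close Dunmere (overflow 34)
  48÷2 = 24 each, +1 to first 0
Round 6: Cedarfen=67 Fernhollow=67 → close Fernhollow (overflow 56)
  67÷1 = 67 each, +1 to first 0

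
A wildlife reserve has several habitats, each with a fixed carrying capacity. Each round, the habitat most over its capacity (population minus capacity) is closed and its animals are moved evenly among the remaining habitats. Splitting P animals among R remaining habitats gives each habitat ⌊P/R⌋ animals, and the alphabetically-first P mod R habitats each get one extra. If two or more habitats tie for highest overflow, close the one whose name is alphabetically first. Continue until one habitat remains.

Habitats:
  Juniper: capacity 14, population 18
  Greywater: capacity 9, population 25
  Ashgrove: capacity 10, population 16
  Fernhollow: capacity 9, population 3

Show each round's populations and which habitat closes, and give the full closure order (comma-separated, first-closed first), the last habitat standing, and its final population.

Closure order: Greywater, Ashgrove, Juniper
Last habitat: Fernhollow with 62 animals

Round 1: Ashgrove=16 Fernhollow=3 Greywater=25 Juniper=18 → close Greywater (overflow 16)
  25÷3 = 8 each, +1 to first 1
Round 2: Ashgrove=25 Fernhollow=11 Juniper=26 → close Ashgrove (overflow 15)
  25÷2 = 12 each, +1 to first 1
Round 3: Fernhollow=24 Juniper=38 → close Juniper (overflow 24)
  38÷1 = 38 each, +1 to first 0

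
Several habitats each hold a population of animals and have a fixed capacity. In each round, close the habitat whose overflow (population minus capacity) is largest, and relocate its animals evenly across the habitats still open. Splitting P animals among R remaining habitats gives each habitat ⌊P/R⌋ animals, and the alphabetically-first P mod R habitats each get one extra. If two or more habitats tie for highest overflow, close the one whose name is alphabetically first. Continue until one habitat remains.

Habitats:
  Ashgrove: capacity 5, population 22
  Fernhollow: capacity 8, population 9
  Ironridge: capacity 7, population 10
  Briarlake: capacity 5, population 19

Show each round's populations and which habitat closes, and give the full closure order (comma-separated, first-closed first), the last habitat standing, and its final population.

Closure order: Ashgrove, Briarlake, Ironridge
Last habitat: Fernhollow with 60 animals

Round 1: Ashgrove=22 Briarlake=19 Fernhollow=9 Ironridge=10 → close Ashgrove (overflow 17)
  22÷3 = 7 each, +1 to first 1
Round 2: Briarlake=27 Fernhollow=16 Ironridge=17 → close Briarlake (overflow 22)
  27÷2 = 13 each, +1 to first 1
Round 3: Fernhollow=30 Ironridge=30 → close Ironridge (overflow 23)
  30÷1 = 30 each, +1 to first 0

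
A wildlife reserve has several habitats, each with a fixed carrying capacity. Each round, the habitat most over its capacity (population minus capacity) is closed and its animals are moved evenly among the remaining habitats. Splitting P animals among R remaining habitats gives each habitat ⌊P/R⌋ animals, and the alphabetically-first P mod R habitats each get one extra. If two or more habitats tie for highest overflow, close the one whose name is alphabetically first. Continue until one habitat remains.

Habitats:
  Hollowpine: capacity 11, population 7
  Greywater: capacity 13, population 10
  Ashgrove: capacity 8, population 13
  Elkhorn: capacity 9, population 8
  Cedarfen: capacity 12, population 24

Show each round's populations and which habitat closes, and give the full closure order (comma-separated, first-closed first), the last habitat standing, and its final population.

Closure order: Cedarfen, Ashgrove, Elkhorn, Greywater
Last habitat: Hollowpine with 62 animals

Round 1: Ashgrove=13 Cedarfen=24 Elkhorn=8 Greywater=10 Hollowpine=7 → close Cedarfen (overflow 12)
  24÷4 = 6 each, +1 to first 0
Round 2: Ashgrove=19 Elkhorn=14 Greywater=16 Hollowpine=13 → close Ashgrove (overflow 11)
  19÷3 = 6 each, +1 to first 1
Round 3: Elkhorn=21 Greywater=22 Hollowpine=19 → close Elkhorn (overflow 12)
  21÷2 = 10 each, +1 to first 1
Round 4: Greywater=33 Hollowpine=29 → close Greywater (overflow 20)
  33÷1 = 33 each, +1 to first 0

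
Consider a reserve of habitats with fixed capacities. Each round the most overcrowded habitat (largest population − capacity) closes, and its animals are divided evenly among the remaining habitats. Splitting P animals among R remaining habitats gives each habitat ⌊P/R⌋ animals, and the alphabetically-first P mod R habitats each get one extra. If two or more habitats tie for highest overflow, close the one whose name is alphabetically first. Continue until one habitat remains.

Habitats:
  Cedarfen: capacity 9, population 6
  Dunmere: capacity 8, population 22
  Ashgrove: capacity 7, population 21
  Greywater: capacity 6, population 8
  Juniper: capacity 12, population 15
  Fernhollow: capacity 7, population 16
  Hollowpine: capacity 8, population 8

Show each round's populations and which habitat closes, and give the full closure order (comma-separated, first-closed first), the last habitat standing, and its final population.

Round 1: Ashgrove=21 Cedarfen=6 Dunmere=22 Fernhollow=16 Greywater=8 Hollowpine=8 Juniper=15 → close Ashgrove (overflow 14)
  21÷6 = 3 each, +1 to first 3
Round 2: Cedarfen=10 Dunmere=26 Fernhollow=20 Greywater=11 Hollowpine=11 Juniper=18 → close Dunmere (overflow 18)
  26÷5 = 5 each, +1 to first 1
Round 3: Cedarfen=16 Fernhollow=25 Greywater=16 Hollowpine=16 Juniper=23 → close Fernhollow (overflow 18)
  25÷4 = 6 each, +1 to first 1
Round 4: Cedarfen=23 Greywater=22 Hollowpine=22 Juniper=29 → close Juniper (overflow 17)
  29÷3 = 9 each, +1 to first 2
Round 5: Cedarfen=33 Greywater=32 Hollowpine=31 → close Greywater (overflow 26)
  32÷2 = 16 each, +1 to first 0
Round 6: Cedarfen=49 Hollowpine=47 → close Cedarfen (overflow 40)
  49÷1 = 49 each, +1 to first 0

Closure order: Ashgrove, Dunmere, Fernhollow, Juniper, Greywater, Cedarfen
Last habitat: Hollowpine with 96 animals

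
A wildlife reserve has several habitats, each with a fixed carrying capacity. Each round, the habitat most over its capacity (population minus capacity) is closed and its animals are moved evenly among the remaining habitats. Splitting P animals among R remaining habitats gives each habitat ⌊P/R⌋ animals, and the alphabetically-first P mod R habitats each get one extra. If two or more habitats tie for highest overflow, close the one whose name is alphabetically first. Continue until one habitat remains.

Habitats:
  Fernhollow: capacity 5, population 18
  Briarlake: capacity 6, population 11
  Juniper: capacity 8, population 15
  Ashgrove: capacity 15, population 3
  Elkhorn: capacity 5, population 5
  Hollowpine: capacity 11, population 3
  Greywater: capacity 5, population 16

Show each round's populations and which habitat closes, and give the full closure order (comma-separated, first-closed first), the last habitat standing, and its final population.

Closure order: Fernhollow, Greywater, Juniper, Briarlake, Elkhorn, Hollowpine
Last habitat: Ashgrove with 71 animals

Round 1: Ashgrove=3 Briarlake=11 Elkhorn=5 Fernhollow=18 Greywater=16 Hollowpine=3 Juniper=15 → close Fernhollow (overflow 13)
  18÷6 = 3 each, +1 to first 0
Round 2: Ashgrove=6 Briarlake=14 Elkhorn=8 Greywater=19 Hollowpine=6 Juniper=18 → close Greywater (overflow 14)
  19÷5 = 3 each, +1 to first 4
Round 3: Ashgrove=10 Briarlake=18 Elkhorn=12 Hollowpine=10 Juniper=21 → close Juniper (overflow 13)
  21÷4 = 5 each, +1 to first 1
Round 4: Ashgrove=16 Briarlake=23 Elkhorn=17 Hollowpine=15 → close Briarlake (overflow 17)
  23÷3 = 7 each, +1 to first 2
Round 5: Ashgrove=24 Elkhorn=25 Hollowpine=22 → close Elkhorn (overflow 20)
  25÷2 = 12 each, +1 to first 1
Round 6: Ashgrove=37 Hollowpine=34 → close Hollowpine (overflow 23)
  34÷1 = 34 each, +1 to first 0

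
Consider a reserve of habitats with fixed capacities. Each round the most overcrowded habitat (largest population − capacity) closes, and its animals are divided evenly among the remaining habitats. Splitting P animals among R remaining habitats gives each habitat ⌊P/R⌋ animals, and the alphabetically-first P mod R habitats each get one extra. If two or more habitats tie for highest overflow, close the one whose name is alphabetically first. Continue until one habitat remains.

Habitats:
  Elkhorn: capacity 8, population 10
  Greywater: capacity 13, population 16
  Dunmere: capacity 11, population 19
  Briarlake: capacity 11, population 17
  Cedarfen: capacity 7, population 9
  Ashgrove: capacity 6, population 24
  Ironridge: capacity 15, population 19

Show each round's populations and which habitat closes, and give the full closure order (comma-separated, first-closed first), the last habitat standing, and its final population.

Closure order: Ashgrove, Dunmere, Briarlake, Cedarfen, Elkhorn, Greywater
Last habitat: Ironridge with 114 animals

Round 1: Ashgrove=24 Briarlake=17 Cedarfen=9 Dunmere=19 Elkhorn=10 Greywater=16 Ironridge=19 → close Ashgrove (overflow 18)
  24÷6 = 4 each, +1 to first 0
Round 2: Briarlake=21 Cedarfen=13 Dunmere=23 Elkhorn=14 Greywater=20 Ironridge=23 → close Dunmere (overflow 12)
  23÷5 = 4 each, +1 to first 3
Round 3: Briarlake=26 Cedarfen=18 Elkhorn=19 Greywater=24 Ironridge=27 → close Briarlake (overflow 15)
  26÷4 = 6 each, +1 to first 2
Round 4: Cedarfen=25 Elkhorn=26 Greywater=30 Ironridge=33 → close Cedarfen (overflow 18)
  25÷3 = 8 each, +1 to first 1
Round 5: Elkhorn=35 Greywater=38 Ironridge=41 → close Elkhorn (overflow 27)
  35÷2 = 17 each, +1 to first 1
Round 6: Greywater=56 Ironridge=58 → close Greywater (overflow 43)
  56÷1 = 56 each, +1 to first 0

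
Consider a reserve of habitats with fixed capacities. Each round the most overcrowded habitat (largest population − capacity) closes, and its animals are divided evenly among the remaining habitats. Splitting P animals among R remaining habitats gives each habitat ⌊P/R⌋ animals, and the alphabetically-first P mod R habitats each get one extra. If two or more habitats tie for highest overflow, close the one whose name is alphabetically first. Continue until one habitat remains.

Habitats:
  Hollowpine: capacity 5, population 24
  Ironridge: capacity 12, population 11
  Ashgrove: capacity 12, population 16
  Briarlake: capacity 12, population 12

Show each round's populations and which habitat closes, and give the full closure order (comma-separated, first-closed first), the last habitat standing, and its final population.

Round 1: Ashgrove=16 Briarlake=12 Hollowpine=24 Ironridge=11 → close Hollowpine (overflow 19)
  24÷3 = 8 each, +1 to first 0
Round 2: Ashgrove=24 Briarlake=20 Ironridge=19 → close Ashgrove (overflow 12)
  24÷2 = 12 each, +1 to first 0
Round 3: Briarlake=32 Ironridge=31 → close Briarlake (overflow 20)
  32÷1 = 32 each, +1 to first 0

Closure order: Hollowpine, Ashgrove, Briarlake
Last habitat: Ironridge with 63 animals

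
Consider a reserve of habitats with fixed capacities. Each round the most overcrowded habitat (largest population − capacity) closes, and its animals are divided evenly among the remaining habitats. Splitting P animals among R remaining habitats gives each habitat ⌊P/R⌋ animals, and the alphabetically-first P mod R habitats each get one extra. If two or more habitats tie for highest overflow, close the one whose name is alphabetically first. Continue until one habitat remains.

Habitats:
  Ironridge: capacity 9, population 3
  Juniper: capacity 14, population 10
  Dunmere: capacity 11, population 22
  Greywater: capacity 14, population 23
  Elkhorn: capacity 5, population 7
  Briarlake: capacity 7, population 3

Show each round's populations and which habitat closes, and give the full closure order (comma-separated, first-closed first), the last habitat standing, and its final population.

Round 1: Briarlake=3 Dunmere=22 Elkhorn=7 Greywater=23 Ironridge=3 Juniper=10 → close Dunmere (overflow 11)
  22÷5 = 4 each, +1 to first 2
Round 2: Briarlake=8 Elkhorn=12 Greywater=27 Ironridge=7 Juniper=14 → close Greywater (overflow 13)
  27÷4 = 6 each, +1 to first 3
Round 3: Briarlake=15 Elkhorn=19 Ironridge=14 Juniper=20 → close Elkhorn (overflow 14)
  19÷3 = 6 each, +1 to first 1
Round 4: Briarlake=22 Ironridge=20 Juniper=26 → close Briarlake (overflow 15)
  22÷2 = 11 each, +1 to first 0
Round 5: Ironridge=31 Juniper=37 → close Juniper (overflow 23)
  37÷1 = 37 each, +1 to first 0

Closure order: Dunmere, Greywater, Elkhorn, Briarlake, Juniper
Last habitat: Ironridge with 68 animals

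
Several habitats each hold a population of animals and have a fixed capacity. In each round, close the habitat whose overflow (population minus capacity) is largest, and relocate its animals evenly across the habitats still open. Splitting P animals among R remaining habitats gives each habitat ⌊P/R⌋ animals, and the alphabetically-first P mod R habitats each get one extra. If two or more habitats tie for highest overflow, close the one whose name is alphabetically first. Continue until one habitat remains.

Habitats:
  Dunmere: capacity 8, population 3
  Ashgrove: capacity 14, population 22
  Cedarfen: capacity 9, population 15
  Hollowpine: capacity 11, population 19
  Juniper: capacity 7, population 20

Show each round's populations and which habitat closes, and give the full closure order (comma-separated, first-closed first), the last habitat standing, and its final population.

Closure order: Juniper, Ashgrove, Hollowpine, Cedarfen
Last habitat: Dunmere with 79 animals

Round 1: Ashgrove=22 Cedarfen=15 Dunmere=3 Hollowpine=19 Juniper=20 → close Juniper (overflow 13)
  20÷4 = 5 each, +1 to first 0
Round 2: Ashgrove=27 Cedarfen=20 Dunmere=8 Hollowpine=24 → close Ashgrove (overflow 13)
  27÷3 = 9 each, +1 to first 0
Round 3: Cedarfen=29 Dunmere=17 Hollowpine=33 → close Hollowpine (overflow 22)
  33÷2 = 16 each, +1 to first 1
Round 4: Cedarfen=46 Dunmere=33 → close Cedarfen (overflow 37)
  46÷1 = 46 each, +1 to first 0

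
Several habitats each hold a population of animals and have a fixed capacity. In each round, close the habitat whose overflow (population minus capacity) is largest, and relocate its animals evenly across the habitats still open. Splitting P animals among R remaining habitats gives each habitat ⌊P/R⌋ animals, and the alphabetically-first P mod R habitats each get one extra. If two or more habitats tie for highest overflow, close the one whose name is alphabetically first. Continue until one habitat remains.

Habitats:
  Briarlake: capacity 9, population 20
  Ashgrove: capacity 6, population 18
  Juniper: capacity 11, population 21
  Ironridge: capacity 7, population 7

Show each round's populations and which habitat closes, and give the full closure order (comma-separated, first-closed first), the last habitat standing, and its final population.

Closure order: Ashgrove, Briarlake, Juniper
Last habitat: Ironridge with 66 animals

Round 1: Ashgrove=18 Briarlake=20 Ironridge=7 Juniper=21 → close Ashgrove (overflow 12)
  18÷3 = 6 each, +1 to first 0
Round 2: Briarlake=26 Ironridge=13 Juniper=27 → close Briarlake (overflow 17)
  26÷2 = 13 each, +1 to first 0
Round 3: Ironridge=26 Juniper=40 → close Juniper (overflow 29)
  40÷1 = 40 each, +1 to first 0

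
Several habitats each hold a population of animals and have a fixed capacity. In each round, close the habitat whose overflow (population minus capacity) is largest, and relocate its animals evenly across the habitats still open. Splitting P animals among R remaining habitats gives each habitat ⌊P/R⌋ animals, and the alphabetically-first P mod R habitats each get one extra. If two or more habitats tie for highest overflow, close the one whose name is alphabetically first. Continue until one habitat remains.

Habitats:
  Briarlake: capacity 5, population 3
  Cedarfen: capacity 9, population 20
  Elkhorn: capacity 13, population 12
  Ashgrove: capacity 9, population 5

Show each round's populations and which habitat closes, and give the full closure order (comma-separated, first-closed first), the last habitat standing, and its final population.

Round 1: Ashgrove=5 Briarlake=3 Cedarfen=20 Elkhorn=12 → close Cedarfen (overflow 11)
  20÷3 = 6 each, +1 to first 2
Round 2: Ashgrove=12 Briarlake=10 Elkhorn=18 → close Briarlake (overflow 5)
  10÷2 = 5 each, +1 to first 0
Round 3: Ashgrove=17 Elkhorn=23 → close Elkhorn (overflow 10)
  23÷1 = 23 each, +1 to first 0

Closure order: Cedarfen, Briarlake, Elkhorn
Last habitat: Ashgrove with 40 animals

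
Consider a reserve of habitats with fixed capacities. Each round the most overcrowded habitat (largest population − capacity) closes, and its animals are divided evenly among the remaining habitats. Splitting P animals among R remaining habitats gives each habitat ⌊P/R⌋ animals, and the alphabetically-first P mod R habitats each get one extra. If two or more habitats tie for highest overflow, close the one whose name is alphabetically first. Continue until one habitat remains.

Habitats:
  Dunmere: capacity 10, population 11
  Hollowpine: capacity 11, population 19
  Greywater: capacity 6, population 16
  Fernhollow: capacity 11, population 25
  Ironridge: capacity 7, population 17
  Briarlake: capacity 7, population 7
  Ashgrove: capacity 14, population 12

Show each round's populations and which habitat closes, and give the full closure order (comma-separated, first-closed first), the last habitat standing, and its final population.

Round 1: Ashgrove=12 Briarlake=7 Dunmere=11 Fernhollow=25 Greywater=16 Hollowpine=19 Ironridge=17 → close Fernhollow (overflow 14)
  25÷6 = 4 each, +1 to first 1
Round 2: Ashgrove=17 Briarlake=11 Dunmere=15 Greywater=20 Hollowpine=23 Ironridge=21 → close Greywater (overflow 14)
  20÷5 = 4 each, +1 to first 0
Round 3: Ashgrove=21 Briarlake=15 Dunmere=19 Hollowpine=27 Ironridge=25 → close Ironridge (overflow 18)
  25÷4 = 6 each, +1 to first 1
Round 4: Ashgrove=28 Briarlake=21 Dunmere=25 Hollowpine=33 → close Hollowpine (overflow 22)
  33÷3 = 11 each, +1 to first 0
Round 5: Ashgrove=39 Briarlake=32 Dunmere=36 → close Dunmere (overflow 26)
  36÷2 = 18 each, +1 to first 0
Round 6: Ashgrove=57 Briarlake=50 → close Ashgrove (overflow 43)
  57÷1 = 57 each, +1 to first 0

Closure order: Fernhollow, Greywater, Ironridge, Hollowpine, Dunmere, Ashgrove
Last habitat: Briarlake with 107 animals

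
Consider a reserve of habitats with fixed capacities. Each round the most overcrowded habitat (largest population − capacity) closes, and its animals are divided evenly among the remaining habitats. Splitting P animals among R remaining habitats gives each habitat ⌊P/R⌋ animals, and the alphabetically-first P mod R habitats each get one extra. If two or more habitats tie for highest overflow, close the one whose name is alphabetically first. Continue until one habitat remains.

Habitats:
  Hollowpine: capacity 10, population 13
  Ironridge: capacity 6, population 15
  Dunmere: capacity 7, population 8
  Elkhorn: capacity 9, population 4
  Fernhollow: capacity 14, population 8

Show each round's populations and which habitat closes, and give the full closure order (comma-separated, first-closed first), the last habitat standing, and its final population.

Round 1: Dunmere=8 Elkhorn=4 Fernhollow=8 Hollowpine=13 Ironridge=15 → close Ironridge (overflow 9)
  15÷4 = 3 each, +1 to first 3
Round 2: Dunmere=12 Elkhorn=8 Fernhollow=12 Hollowpine=16 → close Hollowpine (overflow 6)
  16÷3 = 5 each, +1 to first 1
Round 3: Dunmere=18 Elkhorn=13 Fernhollow=17 → close Dunmere (overflow 11)
  18÷2 = 9 each, +1 to first 0
Round 4: Elkhorn=22 Fernhollow=26 → close Elkhorn (overflow 13)
  22÷1 = 22 each, +1 to first 0

Closure order: Ironridge, Hollowpine, Dunmere, Elkhorn
Last habitat: Fernhollow with 48 animals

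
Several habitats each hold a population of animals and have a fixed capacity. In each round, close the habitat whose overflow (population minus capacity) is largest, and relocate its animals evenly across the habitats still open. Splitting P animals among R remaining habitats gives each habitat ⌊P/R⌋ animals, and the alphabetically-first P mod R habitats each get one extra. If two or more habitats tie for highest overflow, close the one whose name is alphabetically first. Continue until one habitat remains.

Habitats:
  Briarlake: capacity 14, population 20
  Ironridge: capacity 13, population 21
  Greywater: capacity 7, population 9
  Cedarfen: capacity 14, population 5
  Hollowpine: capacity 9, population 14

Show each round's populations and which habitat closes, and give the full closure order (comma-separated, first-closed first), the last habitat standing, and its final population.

Closure order: Ironridge, Briarlake, Hollowpine, Greywater
Last habitat: Cedarfen with 69 animals

Round 1: Briarlake=20 Cedarfen=5 Greywater=9 Hollowpine=14 Ironridge=21 → close Ironridge (overflow 8)
  21÷4 = 5 each, +1 to first 1
Round 2: Briarlake=26 Cedarfen=10 Greywater=14 Hollowpine=19 → close Briarlake (overflow 12)
  26÷3 = 8 each, +1 to first 2
Round 3: Cedarfen=19 Greywater=23 Hollowpine=27 → close Hollowpine (overflow 18)
  27÷2 = 13 each, +1 to first 1
Round 4: Cedarfen=33 Greywater=36 → close Greywater (overflow 29)
  36÷1 = 36 each, +1 to first 0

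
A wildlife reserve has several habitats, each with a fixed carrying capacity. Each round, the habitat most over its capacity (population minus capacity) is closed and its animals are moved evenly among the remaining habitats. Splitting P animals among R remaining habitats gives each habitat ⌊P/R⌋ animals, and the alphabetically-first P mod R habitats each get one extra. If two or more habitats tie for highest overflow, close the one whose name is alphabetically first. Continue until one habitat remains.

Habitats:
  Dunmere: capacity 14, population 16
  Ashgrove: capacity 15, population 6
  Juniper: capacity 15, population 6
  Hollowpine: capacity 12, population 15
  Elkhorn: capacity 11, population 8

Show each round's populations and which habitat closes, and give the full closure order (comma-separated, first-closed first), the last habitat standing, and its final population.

Round 1: Ashgrove=6 Dunmere=16 Elkhorn=8 Hollowpine=15 Juniper=6 → close Hollowpine (overflow 3)
  15÷4 = 3 each, +1 to first 3
Round 2: Ashgrove=10 Dunmere=20 Elkhorn=12 Juniper=9 → close Dunmere (overflow 6)
  20÷3 = 6 each, +1 to first 2
Round 3: Ashgrove=17 Elkhorn=19 Juniper=15 → close Elkhorn (overflow 8)
  19÷2 = 9 each, +1 to first 1
Round 4: Ashgrove=27 Juniper=24 → close Ashgrove (overflow 12)
  27÷1 = 27 each, +1 to first 0

Closure order: Hollowpine, Dunmere, Elkhorn, Ashgrove
Last habitat: Juniper with 51 animals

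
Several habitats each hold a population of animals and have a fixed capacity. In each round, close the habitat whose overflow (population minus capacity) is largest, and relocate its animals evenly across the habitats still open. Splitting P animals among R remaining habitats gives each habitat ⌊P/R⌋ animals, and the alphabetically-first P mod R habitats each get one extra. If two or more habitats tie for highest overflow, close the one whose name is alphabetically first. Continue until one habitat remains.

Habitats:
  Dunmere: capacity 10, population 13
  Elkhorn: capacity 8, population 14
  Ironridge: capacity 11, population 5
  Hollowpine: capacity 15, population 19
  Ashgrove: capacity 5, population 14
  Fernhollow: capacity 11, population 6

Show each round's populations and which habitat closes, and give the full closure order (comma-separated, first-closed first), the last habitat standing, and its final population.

Closure order: Ashgrove, Elkhorn, Dunmere, Hollowpine, Fernhollow
Last habitat: Ironridge with 71 animals

Round 1: Ashgrove=14 Dunmere=13 Elkhorn=14 Fernhollow=6 Hollowpine=19 Ironridge=5 → close Ashgrove (overflow 9)
  14÷5 = 2 each, +1 to first 4
Round 2: Dunmere=16 Elkhorn=17 Fernhollow=9 Hollowpine=22 Ironridge=7 → close Elkhorn (overflow 9)
  17÷4 = 4 each, +1 to first 1
Round 3: Dunmere=21 Fernhollow=13 Hollowpine=26 Ironridge=11 → close Dunmere (overflow 11)
  21÷3 = 7 each, +1 to first 0
Round 4: Fernhollow=20 Hollowpine=33 Ironridge=18 → close Hollowpine (overflow 18)
  33÷2 = 16 each, +1 to first 1
Round 5: Fernhollow=37 Ironridge=34 → close Fernhollow (overflow 26)
  37÷1 = 37 each, +1 to first 0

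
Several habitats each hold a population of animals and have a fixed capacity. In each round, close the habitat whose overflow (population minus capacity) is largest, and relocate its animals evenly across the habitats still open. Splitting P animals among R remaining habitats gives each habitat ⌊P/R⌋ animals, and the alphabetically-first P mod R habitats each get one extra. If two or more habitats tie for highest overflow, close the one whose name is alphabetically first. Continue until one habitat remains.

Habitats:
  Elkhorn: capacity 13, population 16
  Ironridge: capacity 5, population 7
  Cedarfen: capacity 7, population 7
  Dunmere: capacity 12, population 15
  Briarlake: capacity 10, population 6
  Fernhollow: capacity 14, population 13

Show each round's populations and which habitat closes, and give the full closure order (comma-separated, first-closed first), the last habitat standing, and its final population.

Round 1: Briarlake=6 Cedarfen=7 Dunmere=15 Elkhorn=16 Fernhollow=13 Ironridge=7 → close Dunmere (overflow 3)
  15÷5 = 3 each, +1 to first 0
Round 2: Briarlake=9 Cedarfen=10 Elkhorn=19 Fernhollow=16 Ironridge=10 → close Elkhorn (overflow 6)
  19÷4 = 4 each, +1 to first 3
Round 3: Briarlake=14 Cedarfen=15 Fernhollow=21 Ironridge=14 → close Ironridge (overflow 9)
  14÷3 = 4 each, +1 to first 2
Round 4: Briarlake=19 Cedarfen=20 Fernhollow=25 → close Cedarfen (overflow 13)
  20÷2 = 10 each, +1 to first 0
Round 5: Briarlake=29 Fernhollow=35 → close Fernhollow (overflow 21)
  35÷1 = 35 each, +1 to first 0

Closure order: Dunmere, Elkhorn, Ironridge, Cedarfen, Fernhollow
Last habitat: Briarlake with 64 animals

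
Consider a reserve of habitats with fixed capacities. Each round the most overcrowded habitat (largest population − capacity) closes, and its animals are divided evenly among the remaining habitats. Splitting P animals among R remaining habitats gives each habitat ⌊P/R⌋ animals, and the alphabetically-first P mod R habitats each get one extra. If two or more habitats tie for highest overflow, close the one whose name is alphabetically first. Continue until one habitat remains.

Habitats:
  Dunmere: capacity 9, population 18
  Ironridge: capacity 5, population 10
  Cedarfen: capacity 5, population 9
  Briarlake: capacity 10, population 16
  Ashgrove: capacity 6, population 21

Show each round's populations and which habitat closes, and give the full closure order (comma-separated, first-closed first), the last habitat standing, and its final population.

Round 1: Ashgrove=21 Briarlake=16 Cedarfen=9 Dunmere=18 Ironridge=10 → close Ashgrove (overflow 15)
  21÷4 = 5 each, +1 to first 1
Round 2: Briarlake=22 Cedarfen=14 Dunmere=23 Ironridge=15 → close Dunmere (overflow 14)
  23÷3 = 7 each, +1 to first 2
Round 3: Briarlake=30 Cedarfen=22 Ironridge=22 → close Briarlake (overflow 20)
  30÷2 = 15 each, +1 to first 0
Round 4: Cedarfen=37 Ironridge=37 → close Cedarfen (overflow 32)
  37÷1 = 37 each, +1 to first 0

Closure order: Ashgrove, Dunmere, Briarlake, Cedarfen
Last habitat: Ironridge with 74 animals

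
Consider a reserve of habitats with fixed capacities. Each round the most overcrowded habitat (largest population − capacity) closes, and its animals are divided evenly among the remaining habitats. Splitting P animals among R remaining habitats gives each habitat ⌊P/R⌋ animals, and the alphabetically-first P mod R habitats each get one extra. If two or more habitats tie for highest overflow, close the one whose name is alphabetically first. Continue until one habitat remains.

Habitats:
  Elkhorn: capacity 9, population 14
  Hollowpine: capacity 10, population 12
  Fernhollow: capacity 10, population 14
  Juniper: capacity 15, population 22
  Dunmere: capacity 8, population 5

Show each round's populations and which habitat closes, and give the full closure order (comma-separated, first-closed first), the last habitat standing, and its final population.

Closure order: Juniper, Elkhorn, Fernhollow, Hollowpine
Last habitat: Dunmere with 67 animals

Round 1: Dunmere=5 Elkhorn=14 Fernhollow=14 Hollowpine=12 Juniper=22 → close Juniper (overflow 7)
  22÷4 = 5 each, +1 to first 2
Round 2: Dunmere=11 Elkhorn=20 Fernhollow=19 Hollowpine=17 → close Elkhorn (overflow 11)
  20÷3 = 6 each, +1 to first 2
Round 3: Dunmere=18 Fernhollow=26 Hollowpine=23 → close Fernhollow (overflow 16)
  26÷2 = 13 each, +1 to first 0
Round 4: Dunmere=31 Hollowpine=36 → close Hollowpine (overflow 26)
  36÷1 = 36 each, +1 to first 0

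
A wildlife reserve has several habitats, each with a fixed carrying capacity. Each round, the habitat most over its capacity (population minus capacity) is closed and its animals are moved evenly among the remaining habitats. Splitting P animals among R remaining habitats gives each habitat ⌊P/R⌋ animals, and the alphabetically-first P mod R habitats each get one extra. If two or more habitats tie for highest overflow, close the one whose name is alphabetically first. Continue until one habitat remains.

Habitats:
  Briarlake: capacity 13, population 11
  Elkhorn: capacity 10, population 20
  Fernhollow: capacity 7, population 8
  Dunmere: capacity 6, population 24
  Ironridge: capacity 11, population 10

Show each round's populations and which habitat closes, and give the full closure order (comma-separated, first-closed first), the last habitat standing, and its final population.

Closure order: Dunmere, Elkhorn, Fernhollow, Briarlake
Last habitat: Ironridge with 73 animals

Round 1: Briarlake=11 Dunmere=24 Elkhorn=20 Fernhollow=8 Ironridge=10 → close Dunmere (overflow 18)
  24÷4 = 6 each, +1 to first 0
Round 2: Briarlake=17 Elkhorn=26 Fernhollow=14 Ironridge=16 → close Elkhorn (overflow 16)
  26÷3 = 8 each, +1 to first 2
Round 3: Briarlake=26 Fernhollow=23 Ironridge=24 → close Fernhollow (overflow 16)
  23÷2 = 11 each, +1 to first 1
Round 4: Briarlake=38 Ironridge=35 → close Briarlake (overflow 25)
  38÷1 = 38 each, +1 to first 0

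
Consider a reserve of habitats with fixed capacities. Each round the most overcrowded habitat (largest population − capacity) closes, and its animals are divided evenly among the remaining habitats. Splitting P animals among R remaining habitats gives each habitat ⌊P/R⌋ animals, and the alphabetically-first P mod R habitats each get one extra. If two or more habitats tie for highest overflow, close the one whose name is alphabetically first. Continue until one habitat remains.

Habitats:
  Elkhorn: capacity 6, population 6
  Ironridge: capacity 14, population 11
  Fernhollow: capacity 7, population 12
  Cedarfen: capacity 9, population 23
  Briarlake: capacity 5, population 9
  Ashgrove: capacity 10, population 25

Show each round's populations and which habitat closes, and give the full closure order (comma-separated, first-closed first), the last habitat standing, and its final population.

Round 1: Ashgrove=25 Briarlake=9 Cedarfen=23 Elkhorn=6 Fernhollow=12 Ironridge=11 → close Ashgrove (overflow 15)
  25÷5 = 5 each, +1 to first 0
Round 2: Briarlake=14 Cedarfen=28 Elkhorn=11 Fernhollow=17 Ironridge=16 → close Cedarfen (overflow 19)
  28÷4 = 7 each, +1 to first 0
Round 3: Briarlake=21 Elkhorn=18 Fernhollow=24 Ironridge=23 → close Fernhollow (overflow 17)
  24÷3 = 8 each, +1 to first 0
Round 4: Briarlake=29 Elkhorn=26 Ironridge=31 → close Briarlake (overflow 24)
  29÷2 = 14 each, +1 to first 1
Round 5: Elkhorn=41 Ironridge=45 → close Elkhorn (overflow 35)
  41÷1 = 41 each, +1 to first 0

Closure order: Ashgrove, Cedarfen, Fernhollow, Briarlake, Elkhorn
Last habitat: Ironridge with 86 animals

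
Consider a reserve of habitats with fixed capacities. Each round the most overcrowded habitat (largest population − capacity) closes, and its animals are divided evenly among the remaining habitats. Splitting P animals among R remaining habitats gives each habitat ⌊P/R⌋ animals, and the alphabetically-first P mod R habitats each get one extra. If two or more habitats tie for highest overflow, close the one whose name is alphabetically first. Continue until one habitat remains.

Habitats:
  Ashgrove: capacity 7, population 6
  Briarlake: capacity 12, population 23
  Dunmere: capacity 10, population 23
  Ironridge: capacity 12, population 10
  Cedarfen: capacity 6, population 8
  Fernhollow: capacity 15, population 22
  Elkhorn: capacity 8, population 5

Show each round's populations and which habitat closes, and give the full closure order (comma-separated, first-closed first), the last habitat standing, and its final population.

Closure order: Dunmere, Briarlake, Fernhollow, Cedarfen, Ashgrove, Elkhorn
Last habitat: Ironridge with 97 animals

Round 1: Ashgrove=6 Briarlake=23 Cedarfen=8 Dunmere=23 Elkhorn=5 Fernhollow=22 Ironridge=10 → close Dunmere (overflow 13)
  23÷6 = 3 each, +1 to first 5
Round 2: Ashgrove=10 Briarlake=27 Cedarfen=12 Elkhorn=9 Fernhollow=26 Ironridge=13 → close Briarlake (overflow 15)
  27÷5 = 5 each, +1 to first 2
Round 3: Ashgrove=16 Cedarfen=18 Elkhorn=14 Fernhollow=31 Ironridge=18 → close Fernhollow (overflow 16)
  31÷4 = 7 each, +1 to first 3
Round 4: Ashgrove=24 Cedarfen=26 Elkhorn=22 Ironridge=25 → close Cedarfen (overflow 20)
  26÷3 = 8 each, +1 to first 2
Round 5: Ashgrove=33 Elkhorn=31 Ironridge=33 → close Ashgrove (overflow 26)
  33÷2 = 16 each, +1 to first 1
Round 6: Elkhorn=48 Ironridge=49 → close Elkhorn (overflow 40)
  48÷1 = 48 each, +1 to first 0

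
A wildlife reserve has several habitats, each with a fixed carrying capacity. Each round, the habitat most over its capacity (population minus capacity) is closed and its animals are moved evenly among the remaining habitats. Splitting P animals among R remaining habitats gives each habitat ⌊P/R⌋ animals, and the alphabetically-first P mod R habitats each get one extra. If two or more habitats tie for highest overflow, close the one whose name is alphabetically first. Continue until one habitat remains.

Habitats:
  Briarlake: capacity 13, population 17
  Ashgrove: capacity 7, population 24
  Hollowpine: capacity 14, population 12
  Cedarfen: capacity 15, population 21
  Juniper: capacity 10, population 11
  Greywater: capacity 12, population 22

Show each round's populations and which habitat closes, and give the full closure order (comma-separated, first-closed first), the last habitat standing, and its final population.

Closure order: Ashgrove, Greywater, Cedarfen, Briarlake, Juniper
Last habitat: Hollowpine with 107 animals

Round 1: Ashgrove=24 Briarlake=17 Cedarfen=21 Greywater=22 Hollowpine=12 Juniper=11 → close Ashgrove (overflow 17)
  24÷5 = 4 each, +1 to first 4
Round 2: Briarlake=22 Cedarfen=26 Greywater=27 Hollowpine=17 Juniper=15 → close Greywater (overflow 15)
  27÷4 = 6 each, +1 to first 3
Round 3: Briarlake=29 Cedarfen=33 Hollowpine=24 Juniper=21 → close Cedarfen (overflow 18)
  33÷3 = 11 each, +1 to first 0
Round 4: Briarlake=40 Hollowpine=35 Juniper=32 → close Briarlake (overflow 27)
  40÷2 = 20 each, +1 to first 0
Round 5: Hollowpine=55 Juniper=52 → close Juniper (overflow 42)
  52÷1 = 52 each, +1 to first 0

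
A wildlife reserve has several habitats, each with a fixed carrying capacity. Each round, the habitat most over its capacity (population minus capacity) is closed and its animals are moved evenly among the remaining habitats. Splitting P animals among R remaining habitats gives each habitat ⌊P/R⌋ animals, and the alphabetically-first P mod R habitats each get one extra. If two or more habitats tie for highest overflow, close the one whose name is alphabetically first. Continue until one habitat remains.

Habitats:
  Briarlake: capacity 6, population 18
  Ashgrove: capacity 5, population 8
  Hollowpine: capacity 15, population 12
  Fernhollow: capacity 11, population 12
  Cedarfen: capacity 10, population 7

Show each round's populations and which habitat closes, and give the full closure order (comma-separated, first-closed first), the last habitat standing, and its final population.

Closure order: Briarlake, Ashgrove, Fernhollow, Cedarfen
Last habitat: Hollowpine with 57 animals

Round 1: Ashgrove=8 Briarlake=18 Cedarfen=7 Fernhollow=12 Hollowpine=12 → close Briarlake (overflow 12)
  18÷4 = 4 each, +1 to first 2
Round 2: Ashgrove=13 Cedarfen=12 Fernhollow=16 Hollowpine=16 → close Ashgrove (overflow 8)
  13÷3 = 4 each, +1 to first 1
Round 3: Cedarfen=17 Fernhollow=20 Hollowpine=20 → close Fernhollow (overflow 9)
  20÷2 = 10 each, +1 to first 0
Round 4: Cedarfen=27 Hollowpine=30 → close Cedarfen (overflow 17)
  27÷1 = 27 each, +1 to first 0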